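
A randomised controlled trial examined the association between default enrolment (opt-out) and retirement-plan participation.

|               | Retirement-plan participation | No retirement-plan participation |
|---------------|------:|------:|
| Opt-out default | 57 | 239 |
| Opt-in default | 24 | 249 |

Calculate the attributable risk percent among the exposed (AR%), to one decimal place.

Cells: a = 57, b = 239, c = 24, d = 249.
Risk in exposed = 57/296 = 0.19257; risk in unexposed = 24/273 = 0.08791.
RR = 0.19257/0.08791 = 2.19046
AR% = (RR − 1)/RR × 100 = (2.19046 − 1)/2.19046 × 100 = 54.3474%

54.3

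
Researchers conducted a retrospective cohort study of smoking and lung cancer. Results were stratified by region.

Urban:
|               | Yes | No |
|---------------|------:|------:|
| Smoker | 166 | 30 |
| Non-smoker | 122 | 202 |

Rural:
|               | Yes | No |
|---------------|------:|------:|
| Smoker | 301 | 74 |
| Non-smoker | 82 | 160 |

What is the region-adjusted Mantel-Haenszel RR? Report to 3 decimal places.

2.311

RR_MH = Σ(aᵢ·n₀ᵢ/nᵢ) / Σ(cᵢ·n₁ᵢ/nᵢ), with n₁ᵢ = aᵢ+bᵢ (exposed), n₀ᵢ = cᵢ+dᵢ (unexposed), nᵢ = n₁ᵢ+n₀ᵢ.
Stratum 1 (Urban): n₁ = 196, n₀ = 324, n = 520; a·n₀/n = 166·324/520 = 103.4308; c·n₁/n = 122·196/520 = 45.9846
Stratum 2 (Rural): n₁ = 375, n₀ = 242, n = 617; a·n₀/n = 301·242/617 = 118.0583; c·n₁/n = 82·375/617 = 49.8379
RR_MH = (103.4308 + 118.0583) / (45.9846 + 49.8379) = 221.4891 / 95.8225 = 2.31145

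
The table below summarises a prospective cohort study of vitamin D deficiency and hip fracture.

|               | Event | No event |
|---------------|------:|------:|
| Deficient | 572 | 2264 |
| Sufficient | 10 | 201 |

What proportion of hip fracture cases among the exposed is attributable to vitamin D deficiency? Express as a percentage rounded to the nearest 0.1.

76.5

Cells: a = 572, b = 2264, c = 10, d = 201.
Risk in exposed = 572/2836 = 0.20169; risk in unexposed = 10/211 = 0.04739.
RR = 0.20169/0.04739 = 4.25571
AR% = (RR − 1)/RR × 100 = (4.25571 − 1)/4.25571 × 100 = 76.5022%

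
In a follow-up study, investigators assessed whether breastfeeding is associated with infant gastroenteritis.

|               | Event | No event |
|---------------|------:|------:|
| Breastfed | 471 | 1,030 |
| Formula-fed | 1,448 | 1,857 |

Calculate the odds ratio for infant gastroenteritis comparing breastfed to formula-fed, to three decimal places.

Cells: a = 471, b = 1030, c = 1448, d = 1857.
OR = (a·d)/(b·c) = (471 × 1857) / (1030 × 1448) = 874647 / 1491440 = 0.58644
Exposure is associated with lower odds of infant gastroenteritis (OR = 0.59 < 1).

0.586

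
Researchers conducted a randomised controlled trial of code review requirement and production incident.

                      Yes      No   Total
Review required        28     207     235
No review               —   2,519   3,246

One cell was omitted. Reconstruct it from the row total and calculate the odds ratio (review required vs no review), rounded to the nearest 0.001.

0.469

The missing cell is in the unexposed row: 3246 − 2519 = 727.
So a = 28, b = 207, c = 727, d = 2519.
OR = (a·d)/(b·c) = (28 × 2519) / (207 × 727) = 70532 / 150489 = 0.46869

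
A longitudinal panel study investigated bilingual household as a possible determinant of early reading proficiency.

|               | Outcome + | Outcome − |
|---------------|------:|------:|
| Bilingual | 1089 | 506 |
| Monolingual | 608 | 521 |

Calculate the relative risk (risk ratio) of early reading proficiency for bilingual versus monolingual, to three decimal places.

1.268

Cells: a = 1089, b = 506, c = 608, d = 521.
Risk in exposed = 1089/1595 = 0.68276; risk in unexposed = 608/1129 = 0.53853.
RR = 0.68276 / 0.53853 = 1.26782
The risk among the exposed is 1.27 times that among the unexposed.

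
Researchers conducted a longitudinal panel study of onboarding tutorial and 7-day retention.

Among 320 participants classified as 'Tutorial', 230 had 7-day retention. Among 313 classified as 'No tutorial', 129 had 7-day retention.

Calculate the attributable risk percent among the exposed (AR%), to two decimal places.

From the description: a = 230, b = 90, c = 129, d = 184.
Risk in exposed = 230/320 = 0.71875; risk in unexposed = 129/313 = 0.41214.
RR = 0.71875/0.41214 = 1.74394
AR% = (RR − 1)/RR × 100 = (1.74394 − 1)/1.74394 × 100 = 42.6587%

42.66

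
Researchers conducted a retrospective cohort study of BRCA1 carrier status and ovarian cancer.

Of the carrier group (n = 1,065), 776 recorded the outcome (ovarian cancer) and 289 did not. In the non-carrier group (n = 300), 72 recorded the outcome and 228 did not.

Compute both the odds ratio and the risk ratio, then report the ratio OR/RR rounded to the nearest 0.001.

2.801

From the description: a = 776, b = 289, c = 72, d = 228.
OR = (776·228)/(289·72) = 176928/20808 = 8.50288
Risk in exposed = 776/1065 = 0.72864; risk in unexposed = 72/300 = 0.24000; RR = 3.03599
OR/RR = 8.50288 / 3.03599 = 2.80069
The outcome is not rare, so the OR lies further from 1 than the RR.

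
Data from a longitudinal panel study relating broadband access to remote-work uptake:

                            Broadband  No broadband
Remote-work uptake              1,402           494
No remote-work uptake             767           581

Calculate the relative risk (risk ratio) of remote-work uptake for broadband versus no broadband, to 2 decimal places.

1.41

Reading the table with exposure as columns: a = 1402 (Broadband, case), b = 767 (Broadband, non-case), c = 494 (No broadband, case), d = 581.
Risk in exposed = 1402/2169 = 0.64638; risk in unexposed = 494/1075 = 0.45953.
RR = 0.64638 / 0.45953 = 1.40660
The risk among the exposed is 1.41 times that among the unexposed.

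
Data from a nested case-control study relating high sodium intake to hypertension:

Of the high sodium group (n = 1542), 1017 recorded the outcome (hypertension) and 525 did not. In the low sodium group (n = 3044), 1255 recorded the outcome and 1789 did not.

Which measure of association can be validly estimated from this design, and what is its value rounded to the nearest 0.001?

2.761

From the description: a = 1017, b = 525, c = 1255, d = 1789.
This is a nested case-control study: participants were sampled on outcome status, so risks in the source population cannot be estimated directly — relative risk is not valid here. The odds ratio is the appropriate measure.
OR = (a·d)/(b·c) = (1017 × 1789) / (525 × 1255) = 1819413 / 658875 = 2.76139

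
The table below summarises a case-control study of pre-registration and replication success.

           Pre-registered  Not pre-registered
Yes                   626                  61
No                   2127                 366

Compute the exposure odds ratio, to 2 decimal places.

1.77

Reading the table with exposure as columns: a = 626 (Pre-registered, case), b = 2127 (Pre-registered, non-case), c = 61 (Not pre-registered, case), d = 366.
OR = (a·d)/(b·c) = (626 × 366) / (2127 × 61) = 229116 / 129747 = 1.76587
The odds of replication success are about 1.77 times as high in the pre-registered group.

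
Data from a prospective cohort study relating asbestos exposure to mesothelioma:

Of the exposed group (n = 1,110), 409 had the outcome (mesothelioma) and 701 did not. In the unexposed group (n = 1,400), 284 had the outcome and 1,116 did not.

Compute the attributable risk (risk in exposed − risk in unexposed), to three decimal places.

0.166

From the description: a = 409, b = 701, c = 284, d = 1116.
Risk in exposed = 409/1110 = 0.368468; risk in unexposed = 284/1400 = 0.202857.
Risk difference = 0.368468 − 0.202857 = 0.165611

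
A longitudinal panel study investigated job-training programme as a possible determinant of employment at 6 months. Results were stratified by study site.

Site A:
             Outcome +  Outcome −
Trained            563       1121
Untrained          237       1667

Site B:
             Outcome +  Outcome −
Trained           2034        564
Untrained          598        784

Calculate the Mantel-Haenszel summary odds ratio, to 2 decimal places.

OR_MH = Σ(aᵢdᵢ/nᵢ) / Σ(bᵢcᵢ/nᵢ), where nᵢ is the stratum total.
Stratum 1 (Site A): n = 3588; a·d/n = 563·1667/3588 = 261.5722; b·c/n = 1121·237/3588 = 74.0460
Stratum 2 (Site B): n = 3980; a·d/n = 2034·784/3980 = 400.6673; b·c/n = 564·598/3980 = 84.7417
OR_MH = (261.5722 + 400.6673) / (74.0460 + 84.7417) = 662.2395 / 158.7877 = 4.17060

4.17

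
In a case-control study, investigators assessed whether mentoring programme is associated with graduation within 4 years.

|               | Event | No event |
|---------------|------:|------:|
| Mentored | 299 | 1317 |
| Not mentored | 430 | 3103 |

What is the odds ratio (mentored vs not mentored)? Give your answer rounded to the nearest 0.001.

Cells: a = 299, b = 1317, c = 430, d = 3103.
OR = (a·d)/(b·c) = (299 × 3103) / (1317 × 430) = 927797 / 566310 = 1.63832
The odds of graduation within 4 years are about 1.64 times as high in the mentored group.

1.638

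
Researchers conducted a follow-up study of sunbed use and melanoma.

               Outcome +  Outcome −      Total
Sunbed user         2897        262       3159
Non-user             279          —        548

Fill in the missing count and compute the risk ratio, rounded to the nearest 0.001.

The missing cell is in the unexposed row: 548 − 279 = 269.
So a = 2897, b = 262, c = 279, d = 269.
RR = [a/(a+b)] / [c/(c+d)] = (2897/3159) / (279/548) = 0.91706/0.50912 = 1.80126

1.801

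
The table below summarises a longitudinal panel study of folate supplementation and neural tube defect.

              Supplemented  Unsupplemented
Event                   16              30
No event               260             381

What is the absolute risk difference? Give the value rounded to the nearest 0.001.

-0.015

Reading the table with exposure as columns: a = 16 (Supplemented, case), b = 260 (Supplemented, non-case), c = 30 (Unsupplemented, case), d = 381.
Risk in exposed = 16/276 = 0.057971; risk in unexposed = 30/411 = 0.072993.
Risk difference = 0.057971 − 0.072993 = -0.015022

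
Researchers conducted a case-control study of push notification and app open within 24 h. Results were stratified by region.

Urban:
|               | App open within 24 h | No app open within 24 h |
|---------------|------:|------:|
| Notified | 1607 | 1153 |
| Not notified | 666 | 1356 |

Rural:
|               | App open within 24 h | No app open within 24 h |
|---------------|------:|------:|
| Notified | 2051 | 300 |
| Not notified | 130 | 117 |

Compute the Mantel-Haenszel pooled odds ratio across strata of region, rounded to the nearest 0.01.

3.12

OR_MH = Σ(aᵢdᵢ/nᵢ) / Σ(bᵢcᵢ/nᵢ), where nᵢ is the stratum total.
Stratum 1 (Urban): n = 4782; a·d/n = 1607·1356/4782 = 455.6863; b·c/n = 1153·666/4782 = 160.5809
Stratum 2 (Rural): n = 2598; a·d/n = 2051·117/2598 = 92.3661; b·c/n = 300·130/2598 = 15.0115
OR_MH = (455.6863 + 92.3661) / (160.5809 + 15.0115) = 548.0524 / 175.5925 = 3.12116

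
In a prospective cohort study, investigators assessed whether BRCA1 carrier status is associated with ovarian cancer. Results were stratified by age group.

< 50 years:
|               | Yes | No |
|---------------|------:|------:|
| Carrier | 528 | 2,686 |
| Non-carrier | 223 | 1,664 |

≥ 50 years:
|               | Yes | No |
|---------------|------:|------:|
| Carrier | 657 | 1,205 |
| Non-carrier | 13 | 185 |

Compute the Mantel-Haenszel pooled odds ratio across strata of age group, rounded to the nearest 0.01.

1.85

OR_MH = Σ(aᵢdᵢ/nᵢ) / Σ(bᵢcᵢ/nᵢ), where nᵢ is the stratum total.
Stratum 1 (< 50 years): n = 5101; a·d/n = 528·1664/5101 = 172.2392; b·c/n = 2686·223/5101 = 117.4236
Stratum 2 (≥ 50 years): n = 2060; a·d/n = 657·185/2060 = 59.0024; b·c/n = 1205·13/2060 = 7.6044
OR_MH = (172.2392 + 59.0024) / (117.4236 + 7.6044) = 231.2416 / 125.0280 = 1.84952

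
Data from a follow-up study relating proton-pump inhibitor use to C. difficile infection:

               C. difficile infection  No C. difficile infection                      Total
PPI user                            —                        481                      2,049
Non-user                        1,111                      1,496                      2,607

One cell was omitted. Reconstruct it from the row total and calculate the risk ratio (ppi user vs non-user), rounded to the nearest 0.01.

1.80

The missing cell is in the exposed row: 2049 − 481 = 1568.
So a = 1568, b = 481, c = 1111, d = 1496.
RR = [a/(a+b)] / [c/(c+d)] = (1568/2049) / (1111/2607) = 0.76525/0.42616 = 1.79569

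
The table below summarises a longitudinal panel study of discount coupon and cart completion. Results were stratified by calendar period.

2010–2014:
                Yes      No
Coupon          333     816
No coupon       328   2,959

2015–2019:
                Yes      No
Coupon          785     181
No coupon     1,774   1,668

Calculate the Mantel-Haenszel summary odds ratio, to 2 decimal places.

3.90

OR_MH = Σ(aᵢdᵢ/nᵢ) / Σ(bᵢcᵢ/nᵢ), where nᵢ is the stratum total.
Stratum 1 (2010–2014): n = 4436; a·d/n = 333·2959/4436 = 222.1251; b·c/n = 816·328/4436 = 60.3354
Stratum 2 (2015–2019): n = 4408; a·d/n = 785·1668/4408 = 297.0463; b·c/n = 181·1774/4408 = 72.8435
OR_MH = (222.1251 + 297.0463) / (60.3354 + 72.8435) = 519.1714 / 133.1789 = 3.89830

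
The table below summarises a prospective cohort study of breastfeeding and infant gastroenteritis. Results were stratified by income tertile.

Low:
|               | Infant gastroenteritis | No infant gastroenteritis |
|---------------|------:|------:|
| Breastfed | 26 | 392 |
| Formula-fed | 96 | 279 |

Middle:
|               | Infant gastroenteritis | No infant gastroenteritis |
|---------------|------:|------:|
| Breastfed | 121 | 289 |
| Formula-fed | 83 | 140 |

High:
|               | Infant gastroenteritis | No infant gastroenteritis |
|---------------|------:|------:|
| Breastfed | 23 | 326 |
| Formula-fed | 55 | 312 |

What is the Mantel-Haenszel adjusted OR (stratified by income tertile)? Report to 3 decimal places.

OR_MH = Σ(aᵢdᵢ/nᵢ) / Σ(bᵢcᵢ/nᵢ), where nᵢ is the stratum total.
Stratum 1 (Low): n = 793; a·d/n = 26·279/793 = 9.1475; b·c/n = 392·96/793 = 47.4552
Stratum 2 (Middle): n = 633; a·d/n = 121·140/633 = 26.7615; b·c/n = 289·83/633 = 37.8942
Stratum 3 (High): n = 716; a·d/n = 23·312/716 = 10.0223; b·c/n = 326·55/716 = 25.0419
OR_MH = (9.1475 + 26.7615 + 10.0223) / (47.4552 + 37.8942 + 25.0419) = 45.9313 / 110.3913 = 0.41608

0.416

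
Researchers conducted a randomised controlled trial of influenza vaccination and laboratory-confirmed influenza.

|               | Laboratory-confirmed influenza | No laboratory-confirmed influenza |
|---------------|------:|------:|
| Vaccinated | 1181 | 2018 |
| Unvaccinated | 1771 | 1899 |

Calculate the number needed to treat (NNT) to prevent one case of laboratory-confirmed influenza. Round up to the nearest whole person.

Risk in treated group = 1181/3199 = 0.36918; risk in control = 1771/3670 = 0.48256.
Absolute risk reduction = 0.48256 − 0.36918 = 0.11338
NNT = 1 / ARR = 1 / 0.11338 = 8.820 → round up → 9

9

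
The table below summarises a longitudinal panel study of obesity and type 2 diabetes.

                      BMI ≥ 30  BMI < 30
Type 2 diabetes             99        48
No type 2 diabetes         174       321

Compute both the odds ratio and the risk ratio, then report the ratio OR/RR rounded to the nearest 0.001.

Reading the table with exposure as columns: a = 99 (BMI ≥ 30, case), b = 174 (BMI ≥ 30, non-case), c = 48 (BMI < 30, case), d = 321.
OR = (99·321)/(174·48) = 31779/8352 = 3.80496
Risk in exposed = 99/273 = 0.36264; risk in unexposed = 48/369 = 0.13008; RR = 2.78777
OR/RR = 3.80496 / 2.78777 = 1.36487
The outcome is not rare, so the OR lies further from 1 than the RR.

1.365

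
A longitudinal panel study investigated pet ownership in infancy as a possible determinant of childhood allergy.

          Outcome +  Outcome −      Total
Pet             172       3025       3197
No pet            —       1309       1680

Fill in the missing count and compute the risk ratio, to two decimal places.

The missing cell is in the unexposed row: 1680 − 1309 = 371.
So a = 172, b = 3025, c = 371, d = 1309.
RR = [a/(a+b)] / [c/(c+d)] = (172/3197) / (371/1680) = 0.05380/0.22083 = 0.24362

0.24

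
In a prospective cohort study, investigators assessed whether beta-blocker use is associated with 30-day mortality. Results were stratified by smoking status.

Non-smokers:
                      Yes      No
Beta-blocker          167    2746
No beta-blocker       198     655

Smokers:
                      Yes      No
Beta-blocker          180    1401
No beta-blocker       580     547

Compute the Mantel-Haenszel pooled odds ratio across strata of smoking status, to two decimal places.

OR_MH = Σ(aᵢdᵢ/nᵢ) / Σ(bᵢcᵢ/nᵢ), where nᵢ is the stratum total.
Stratum 1 (Non-smokers): n = 3766; a·d/n = 167·655/3766 = 29.0454; b·c/n = 2746·198/3766 = 144.3728
Stratum 2 (Smokers): n = 2708; a·d/n = 180·547/2708 = 36.3589; b·c/n = 1401·580/2708 = 300.0665
OR_MH = (29.0454 + 36.3589) / (144.3728 + 300.0665) = 65.4043 / 444.4393 = 0.14716

0.15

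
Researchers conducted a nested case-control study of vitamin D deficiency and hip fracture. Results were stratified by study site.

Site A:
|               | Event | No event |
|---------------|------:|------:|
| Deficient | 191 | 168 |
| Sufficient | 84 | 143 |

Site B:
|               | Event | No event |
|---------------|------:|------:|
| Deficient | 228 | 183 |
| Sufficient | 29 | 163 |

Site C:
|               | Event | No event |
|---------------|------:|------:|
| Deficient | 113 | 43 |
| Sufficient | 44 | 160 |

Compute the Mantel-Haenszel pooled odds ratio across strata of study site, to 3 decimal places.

4.155

OR_MH = Σ(aᵢdᵢ/nᵢ) / Σ(bᵢcᵢ/nᵢ), where nᵢ is the stratum total.
Stratum 1 (Site A): n = 586; a·d/n = 191·143/586 = 46.6092; b·c/n = 168·84/586 = 24.0819
Stratum 2 (Site B): n = 603; a·d/n = 228·163/603 = 61.6318; b·c/n = 183·29/603 = 8.8010
Stratum 3 (Site C): n = 360; a·d/n = 113·160/360 = 50.2222; b·c/n = 43·44/360 = 5.2556
OR_MH = (46.6092 + 61.6318 + 50.2222) / (24.0819 + 8.8010 + 5.2556) = 158.4633 / 38.1385 = 4.15495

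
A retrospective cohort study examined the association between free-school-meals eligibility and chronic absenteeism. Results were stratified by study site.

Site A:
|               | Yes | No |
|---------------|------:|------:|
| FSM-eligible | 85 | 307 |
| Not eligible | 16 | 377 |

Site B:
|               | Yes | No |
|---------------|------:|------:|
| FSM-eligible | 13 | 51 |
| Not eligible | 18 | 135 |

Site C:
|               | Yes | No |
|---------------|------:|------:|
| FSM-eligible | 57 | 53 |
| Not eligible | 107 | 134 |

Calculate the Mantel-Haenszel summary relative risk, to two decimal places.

1.94

RR_MH = Σ(aᵢ·n₀ᵢ/nᵢ) / Σ(cᵢ·n₁ᵢ/nᵢ), with n₁ᵢ = aᵢ+bᵢ (exposed), n₀ᵢ = cᵢ+dᵢ (unexposed), nᵢ = n₁ᵢ+n₀ᵢ.
Stratum 1 (Site A): n₁ = 392, n₀ = 393, n = 785; a·n₀/n = 85·393/785 = 42.5541; c·n₁/n = 16·392/785 = 7.9898
Stratum 2 (Site B): n₁ = 64, n₀ = 153, n = 217; a·n₀/n = 13·153/217 = 9.1659; c·n₁/n = 18·64/217 = 5.3088
Stratum 3 (Site C): n₁ = 110, n₀ = 241, n = 351; a·n₀/n = 57·241/351 = 39.1368; c·n₁/n = 107·110/351 = 33.5328
RR_MH = (42.5541 + 9.1659 + 39.1368) / (7.9898 + 5.3088 + 33.5328) = 90.8568 / 46.8313 = 1.94009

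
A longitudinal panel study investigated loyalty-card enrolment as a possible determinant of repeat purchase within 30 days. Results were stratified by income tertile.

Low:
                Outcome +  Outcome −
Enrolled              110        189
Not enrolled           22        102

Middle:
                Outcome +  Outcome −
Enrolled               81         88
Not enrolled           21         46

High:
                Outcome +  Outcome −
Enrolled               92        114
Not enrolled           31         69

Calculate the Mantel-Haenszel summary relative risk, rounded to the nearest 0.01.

1.66

RR_MH = Σ(aᵢ·n₀ᵢ/nᵢ) / Σ(cᵢ·n₁ᵢ/nᵢ), with n₁ᵢ = aᵢ+bᵢ (exposed), n₀ᵢ = cᵢ+dᵢ (unexposed), nᵢ = n₁ᵢ+n₀ᵢ.
Stratum 1 (Low): n₁ = 299, n₀ = 124, n = 423; a·n₀/n = 110·124/423 = 32.2459; c·n₁/n = 22·299/423 = 15.5508
Stratum 2 (Middle): n₁ = 169, n₀ = 67, n = 236; a·n₀/n = 81·67/236 = 22.9958; c·n₁/n = 21·169/236 = 15.0381
Stratum 3 (High): n₁ = 206, n₀ = 100, n = 306; a·n₀/n = 92·100/306 = 30.0654; c·n₁/n = 31·206/306 = 20.8693
RR_MH = (32.2459 + 22.9958 + 30.0654) / (15.5508 + 15.0381 + 20.8693) = 85.3070 / 51.4582 = 1.65779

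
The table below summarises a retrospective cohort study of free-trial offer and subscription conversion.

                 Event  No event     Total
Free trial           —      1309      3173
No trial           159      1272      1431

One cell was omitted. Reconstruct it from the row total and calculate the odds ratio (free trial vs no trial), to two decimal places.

11.39

The missing cell is in the exposed row: 3173 − 1309 = 1864.
So a = 1864, b = 1309, c = 159, d = 1272.
OR = (a·d)/(b·c) = (1864 × 1272) / (1309 × 159) = 2371008 / 208131 = 11.39190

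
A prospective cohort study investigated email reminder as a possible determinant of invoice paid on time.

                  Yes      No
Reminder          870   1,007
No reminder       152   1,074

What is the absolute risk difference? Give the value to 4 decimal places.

Cells: a = 870, b = 1007, c = 152, d = 1074.
Risk in exposed = 870/1877 = 0.463506; risk in unexposed = 152/1226 = 0.123980.
Risk difference = 0.463506 − 0.123980 = 0.339525

0.3395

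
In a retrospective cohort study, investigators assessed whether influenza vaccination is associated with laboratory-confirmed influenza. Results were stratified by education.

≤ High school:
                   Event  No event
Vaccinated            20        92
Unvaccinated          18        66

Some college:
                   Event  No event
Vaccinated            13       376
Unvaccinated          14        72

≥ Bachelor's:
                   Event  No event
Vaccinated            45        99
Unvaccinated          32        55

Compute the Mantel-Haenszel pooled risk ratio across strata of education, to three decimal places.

RR_MH = Σ(aᵢ·n₀ᵢ/nᵢ) / Σ(cᵢ·n₁ᵢ/nᵢ), with n₁ᵢ = aᵢ+bᵢ (exposed), n₀ᵢ = cᵢ+dᵢ (unexposed), nᵢ = n₁ᵢ+n₀ᵢ.
Stratum 1 (≤ High school): n₁ = 112, n₀ = 84, n = 196; a·n₀/n = 20·84/196 = 8.5714; c·n₁/n = 18·112/196 = 10.2857
Stratum 2 (Some college): n₁ = 389, n₀ = 86, n = 475; a·n₀/n = 13·86/475 = 2.3537; c·n₁/n = 14·389/475 = 11.4653
Stratum 3 (≥ Bachelor's): n₁ = 144, n₀ = 87, n = 231; a·n₀/n = 45·87/231 = 16.9481; c·n₁/n = 32·144/231 = 19.9481
RR_MH = (8.5714 + 2.3537 + 16.9481) / (10.2857 + 11.4653 + 19.9481) = 27.8732 / 41.6990 = 0.66844

0.668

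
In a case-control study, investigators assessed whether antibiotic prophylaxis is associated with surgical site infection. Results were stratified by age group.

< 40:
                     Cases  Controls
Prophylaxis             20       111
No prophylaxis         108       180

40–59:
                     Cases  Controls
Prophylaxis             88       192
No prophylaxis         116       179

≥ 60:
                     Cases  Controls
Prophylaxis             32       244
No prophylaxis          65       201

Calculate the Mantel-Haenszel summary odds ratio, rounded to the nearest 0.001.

OR_MH = Σ(aᵢdᵢ/nᵢ) / Σ(bᵢcᵢ/nᵢ), where nᵢ is the stratum total.
Stratum 1 (< 40): n = 419; a·d/n = 20·180/419 = 8.5919; b·c/n = 111·108/419 = 28.6110
Stratum 2 (40–59): n = 575; a·d/n = 88·179/575 = 27.3948; b·c/n = 192·116/575 = 38.7339
Stratum 3 (≥ 60): n = 542; a·d/n = 32·201/542 = 11.8672; b·c/n = 244·65/542 = 29.2620
OR_MH = (8.5919 + 27.3948 + 11.8672) / (28.6110 + 38.7339 + 29.2620) = 47.8538 / 96.6069 = 0.49535

0.495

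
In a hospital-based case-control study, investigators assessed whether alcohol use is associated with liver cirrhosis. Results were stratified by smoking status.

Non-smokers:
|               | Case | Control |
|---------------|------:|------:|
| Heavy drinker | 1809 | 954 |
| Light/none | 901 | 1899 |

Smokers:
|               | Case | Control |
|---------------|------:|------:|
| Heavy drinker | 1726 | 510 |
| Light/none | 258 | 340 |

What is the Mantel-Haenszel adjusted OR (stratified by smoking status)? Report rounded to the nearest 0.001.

4.104

OR_MH = Σ(aᵢdᵢ/nᵢ) / Σ(bᵢcᵢ/nᵢ), where nᵢ is the stratum total.
Stratum 1 (Non-smokers): n = 5563; a·d/n = 1809·1899/5563 = 617.5249; b·c/n = 954·901/5563 = 154.5127
Stratum 2 (Smokers): n = 2834; a·d/n = 1726·340/2834 = 207.0713; b·c/n = 510·258/2834 = 46.4291
OR_MH = (617.5249 + 207.0713) / (154.5127 + 46.4291) = 824.5962 / 200.9417 = 4.10366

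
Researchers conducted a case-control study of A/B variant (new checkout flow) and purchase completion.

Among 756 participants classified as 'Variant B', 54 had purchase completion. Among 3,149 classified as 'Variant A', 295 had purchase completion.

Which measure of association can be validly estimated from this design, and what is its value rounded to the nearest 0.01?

From the description: a = 54, b = 702, c = 295, d = 2854.
This is a case-control study: participants were sampled on outcome status, so risks in the source population cannot be estimated directly — relative risk is not valid here. The odds ratio is the appropriate measure.
OR = (a·d)/(b·c) = (54 × 2854) / (702 × 295) = 154116 / 207090 = 0.74420

0.74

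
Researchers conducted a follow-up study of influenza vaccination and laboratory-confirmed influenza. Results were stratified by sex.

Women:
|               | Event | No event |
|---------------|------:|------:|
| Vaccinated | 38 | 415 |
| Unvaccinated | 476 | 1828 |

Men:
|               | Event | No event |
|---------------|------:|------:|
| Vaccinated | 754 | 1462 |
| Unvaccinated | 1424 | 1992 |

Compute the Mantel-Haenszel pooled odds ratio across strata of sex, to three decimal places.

OR_MH = Σ(aᵢdᵢ/nᵢ) / Σ(bᵢcᵢ/nᵢ), where nᵢ is the stratum total.
Stratum 1 (Women): n = 2757; a·d/n = 38·1828/2757 = 25.1955; b·c/n = 415·476/2757 = 71.6503
Stratum 2 (Men): n = 5632; a·d/n = 754·1992/5632 = 266.6847; b·c/n = 1462·1424/5632 = 369.6534
OR_MH = (25.1955 + 266.6847) / (71.6503 + 369.6534) = 291.8802 / 441.3038 = 0.66140

0.661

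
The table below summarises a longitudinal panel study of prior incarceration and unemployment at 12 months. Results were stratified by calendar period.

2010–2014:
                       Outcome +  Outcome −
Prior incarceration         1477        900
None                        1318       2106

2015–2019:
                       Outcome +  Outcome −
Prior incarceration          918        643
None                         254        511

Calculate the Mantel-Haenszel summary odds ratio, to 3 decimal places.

OR_MH = Σ(aᵢdᵢ/nᵢ) / Σ(bᵢcᵢ/nᵢ), where nᵢ is the stratum total.
Stratum 1 (2010–2014): n = 5801; a·d/n = 1477·2106/5801 = 536.2113; b·c/n = 900·1318/5801 = 204.4820
Stratum 2 (2015–2019): n = 2326; a·d/n = 918·511/2326 = 201.6758; b·c/n = 643·254/2326 = 70.2158
OR_MH = (536.2113 + 201.6758) / (204.4820 + 70.2158) = 737.8872 / 274.6978 = 2.68618

2.686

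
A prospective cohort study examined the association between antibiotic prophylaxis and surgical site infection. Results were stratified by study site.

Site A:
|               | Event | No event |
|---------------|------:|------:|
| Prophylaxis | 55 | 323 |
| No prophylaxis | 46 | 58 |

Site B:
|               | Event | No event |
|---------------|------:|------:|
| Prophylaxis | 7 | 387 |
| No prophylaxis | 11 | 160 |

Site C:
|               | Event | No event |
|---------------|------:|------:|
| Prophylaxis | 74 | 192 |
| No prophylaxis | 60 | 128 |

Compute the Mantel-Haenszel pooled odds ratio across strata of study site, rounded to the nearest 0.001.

OR_MH = Σ(aᵢdᵢ/nᵢ) / Σ(bᵢcᵢ/nᵢ), where nᵢ is the stratum total.
Stratum 1 (Site A): n = 482; a·d/n = 55·58/482 = 6.6183; b·c/n = 323·46/482 = 30.8257
Stratum 2 (Site B): n = 565; a·d/n = 7·160/565 = 1.9823; b·c/n = 387·11/565 = 7.5345
Stratum 3 (Site C): n = 454; a·d/n = 74·128/454 = 20.8634; b·c/n = 192·60/454 = 25.3744
OR_MH = (6.6183 + 1.9823 + 20.8634) / (30.8257 + 7.5345 + 25.3744) = 29.4640 / 63.7347 = 0.46229

0.462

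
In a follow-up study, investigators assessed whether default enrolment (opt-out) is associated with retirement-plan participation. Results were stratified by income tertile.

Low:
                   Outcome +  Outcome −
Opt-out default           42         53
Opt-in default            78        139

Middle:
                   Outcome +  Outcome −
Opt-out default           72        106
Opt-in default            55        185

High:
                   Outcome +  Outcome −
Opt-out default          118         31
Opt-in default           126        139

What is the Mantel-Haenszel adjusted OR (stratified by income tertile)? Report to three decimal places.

OR_MH = Σ(aᵢdᵢ/nᵢ) / Σ(bᵢcᵢ/nᵢ), where nᵢ is the stratum total.
Stratum 1 (Low): n = 312; a·d/n = 42·139/312 = 18.7115; b·c/n = 53·78/312 = 13.2500
Stratum 2 (Middle): n = 418; a·d/n = 72·185/418 = 31.8660; b·c/n = 106·55/418 = 13.9474
Stratum 3 (High): n = 414; a·d/n = 118·139/414 = 39.6184; b·c/n = 31·126/414 = 9.4348
OR_MH = (18.7115 + 31.8660 + 39.6184) / (13.2500 + 13.9474 + 9.4348) = 90.1959 / 36.6322 = 2.46221

2.462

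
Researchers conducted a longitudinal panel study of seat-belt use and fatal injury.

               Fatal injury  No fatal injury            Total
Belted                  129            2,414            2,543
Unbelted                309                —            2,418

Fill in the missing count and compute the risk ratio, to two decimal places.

0.40

The missing cell is in the unexposed row: 2418 − 309 = 2109.
So a = 129, b = 2414, c = 309, d = 2109.
RR = [a/(a+b)] / [c/(c+d)] = (129/2543) / (309/2418) = 0.05073/0.12779 = 0.39695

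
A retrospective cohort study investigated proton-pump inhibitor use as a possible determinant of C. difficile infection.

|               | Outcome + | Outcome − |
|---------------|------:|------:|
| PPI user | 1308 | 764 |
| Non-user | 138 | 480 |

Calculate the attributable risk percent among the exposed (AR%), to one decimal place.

Cells: a = 1308, b = 764, c = 138, d = 480.
Risk in exposed = 1308/2072 = 0.63127; risk in unexposed = 138/618 = 0.22330.
RR = 0.63127/0.22330 = 2.82701
AR% = (RR − 1)/RR × 100 = (2.82701 − 1)/2.82701 × 100 = 64.6269%

64.6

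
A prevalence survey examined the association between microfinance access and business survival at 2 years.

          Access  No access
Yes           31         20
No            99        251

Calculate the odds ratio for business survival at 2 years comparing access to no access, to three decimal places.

Reading the table with exposure as columns: a = 31 (Access, case), b = 99 (Access, non-case), c = 20 (No access, case), d = 251.
OR = (a·d)/(b·c) = (31 × 251) / (99 × 20) = 7781 / 1980 = 3.92980
The odds of business survival at 2 years are about 3.93 times as high in the access group.

3.930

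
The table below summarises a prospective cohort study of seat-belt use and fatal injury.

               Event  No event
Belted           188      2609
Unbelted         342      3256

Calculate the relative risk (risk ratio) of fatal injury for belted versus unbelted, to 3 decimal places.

Cells: a = 188, b = 2609, c = 342, d = 3256.
Risk in exposed = 188/2797 = 0.06721; risk in unexposed = 342/3598 = 0.09505.
RR = 0.06721 / 0.09505 = 0.70713
The risk is 29% lower among the exposed than among the unexposed.

0.707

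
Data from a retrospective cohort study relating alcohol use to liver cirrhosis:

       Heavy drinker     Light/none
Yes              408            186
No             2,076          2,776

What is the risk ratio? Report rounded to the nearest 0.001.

2.616

Reading the table with exposure as columns: a = 408 (Heavy drinker, case), b = 2076 (Heavy drinker, non-case), c = 186 (Light/none, case), d = 2776.
Risk in exposed = 408/2484 = 0.16425; risk in unexposed = 186/2962 = 0.06280.
RR = 0.16425 / 0.06280 = 2.61566
The risk among the exposed is 2.62 times that among the unexposed.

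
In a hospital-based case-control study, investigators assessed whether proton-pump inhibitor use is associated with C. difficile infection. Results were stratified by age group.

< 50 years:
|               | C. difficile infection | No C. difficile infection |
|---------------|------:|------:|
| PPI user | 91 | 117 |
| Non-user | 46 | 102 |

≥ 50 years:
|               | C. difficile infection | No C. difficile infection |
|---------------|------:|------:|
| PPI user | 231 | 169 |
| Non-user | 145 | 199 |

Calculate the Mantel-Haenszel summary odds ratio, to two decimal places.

OR_MH = Σ(aᵢdᵢ/nᵢ) / Σ(bᵢcᵢ/nᵢ), where nᵢ is the stratum total.
Stratum 1 (< 50 years): n = 356; a·d/n = 91·102/356 = 26.0730; b·c/n = 117·46/356 = 15.1180
Stratum 2 (≥ 50 years): n = 744; a·d/n = 231·199/744 = 61.7863; b·c/n = 169·145/744 = 32.9368
OR_MH = (26.0730 + 61.7863) / (15.1180 + 32.9368) = 87.8593 / 48.0548 = 1.82832

1.83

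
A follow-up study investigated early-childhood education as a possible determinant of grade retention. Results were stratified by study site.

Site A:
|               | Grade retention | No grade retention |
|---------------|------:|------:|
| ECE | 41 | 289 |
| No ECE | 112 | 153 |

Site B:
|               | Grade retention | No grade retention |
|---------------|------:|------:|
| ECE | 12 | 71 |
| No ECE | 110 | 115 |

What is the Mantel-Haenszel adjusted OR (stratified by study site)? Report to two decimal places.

0.19

OR_MH = Σ(aᵢdᵢ/nᵢ) / Σ(bᵢcᵢ/nᵢ), where nᵢ is the stratum total.
Stratum 1 (Site A): n = 595; a·d/n = 41·153/595 = 10.5429; b·c/n = 289·112/595 = 54.4000
Stratum 2 (Site B): n = 308; a·d/n = 12·115/308 = 4.4805; b·c/n = 71·110/308 = 25.3571
OR_MH = (10.5429 + 4.4805) / (54.4000 + 25.3571) = 15.0234 / 79.7571 = 0.18836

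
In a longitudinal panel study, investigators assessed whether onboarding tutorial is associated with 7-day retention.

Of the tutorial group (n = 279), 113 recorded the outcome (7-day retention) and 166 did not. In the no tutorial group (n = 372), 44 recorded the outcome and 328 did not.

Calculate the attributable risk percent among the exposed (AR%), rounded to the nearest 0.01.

From the description: a = 113, b = 166, c = 44, d = 328.
Risk in exposed = 113/279 = 0.40502; risk in unexposed = 44/372 = 0.11828.
RR = 0.40502/0.11828 = 3.42424
AR% = (RR − 1)/RR × 100 = (3.42424 − 1)/3.42424 × 100 = 70.7965%

70.80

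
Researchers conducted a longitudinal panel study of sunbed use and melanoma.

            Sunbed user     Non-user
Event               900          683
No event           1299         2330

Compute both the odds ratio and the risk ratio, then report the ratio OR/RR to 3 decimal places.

1.309

Reading the table with exposure as columns: a = 900 (Sunbed user, case), b = 1299 (Sunbed user, non-case), c = 683 (Non-user, case), d = 2330.
OR = (900·2330)/(1299·683) = 2097000/887217 = 2.36357
Risk in exposed = 900/2199 = 0.40928; risk in unexposed = 683/3013 = 0.22668; RR = 1.80549
OR/RR = 2.36357 / 1.80549 = 1.30910
The outcome is not rare, so the OR lies further from 1 than the RR.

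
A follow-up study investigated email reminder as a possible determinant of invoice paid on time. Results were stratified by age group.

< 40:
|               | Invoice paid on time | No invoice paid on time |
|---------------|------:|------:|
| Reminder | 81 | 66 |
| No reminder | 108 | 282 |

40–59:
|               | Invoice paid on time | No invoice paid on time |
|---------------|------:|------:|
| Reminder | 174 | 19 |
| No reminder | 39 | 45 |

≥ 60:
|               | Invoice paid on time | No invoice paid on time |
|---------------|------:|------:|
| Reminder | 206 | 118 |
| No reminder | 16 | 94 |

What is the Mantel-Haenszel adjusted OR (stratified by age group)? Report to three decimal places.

OR_MH = Σ(aᵢdᵢ/nᵢ) / Σ(bᵢcᵢ/nᵢ), where nᵢ is the stratum total.
Stratum 1 (< 40): n = 537; a·d/n = 81·282/537 = 42.5363; b·c/n = 66·108/537 = 13.2737
Stratum 2 (40–59): n = 277; a·d/n = 174·45/277 = 28.2671; b·c/n = 19·39/277 = 2.6751
Stratum 3 (≥ 60): n = 434; a·d/n = 206·94/434 = 44.6175; b·c/n = 118·16/434 = 4.3502
OR_MH = (42.5363 + 28.2671 + 44.6175) / (13.2737 + 2.6751 + 4.3502) = 115.4210 / 20.2991 = 5.68602

5.686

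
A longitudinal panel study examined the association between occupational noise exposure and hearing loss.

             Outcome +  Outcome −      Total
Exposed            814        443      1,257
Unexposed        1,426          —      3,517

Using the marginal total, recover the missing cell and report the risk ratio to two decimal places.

1.60

The missing cell is in the unexposed row: 3517 − 1426 = 2091.
So a = 814, b = 443, c = 1426, d = 2091.
RR = [a/(a+b)] / [c/(c+d)] = (814/1257) / (1426/3517) = 0.64757/0.40546 = 1.59714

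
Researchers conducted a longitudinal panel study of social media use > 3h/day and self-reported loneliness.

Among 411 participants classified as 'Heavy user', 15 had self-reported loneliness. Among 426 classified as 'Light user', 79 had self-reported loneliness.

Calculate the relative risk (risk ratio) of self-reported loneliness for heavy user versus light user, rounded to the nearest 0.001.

From the description: a = 15, b = 396, c = 79, d = 347.
Risk in exposed = 15/411 = 0.03650; risk in unexposed = 79/426 = 0.18545.
RR = 0.03650 / 0.18545 = 0.19680
The risk is 80% lower among the exposed than among the unexposed.

0.197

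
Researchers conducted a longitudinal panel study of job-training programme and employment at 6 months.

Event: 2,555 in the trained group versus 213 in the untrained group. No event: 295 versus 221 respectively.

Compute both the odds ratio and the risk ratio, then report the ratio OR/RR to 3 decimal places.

From the description: a = 2555, b = 295, c = 213, d = 221.
OR = (2555·221)/(295·213) = 564655/62835 = 8.98631
Risk in exposed = 2555/2850 = 0.89649; risk in unexposed = 213/434 = 0.49078; RR = 1.82665
OR/RR = 8.98631 / 1.82665 = 4.91955
The outcome is not rare, so the OR lies further from 1 than the RR.

4.920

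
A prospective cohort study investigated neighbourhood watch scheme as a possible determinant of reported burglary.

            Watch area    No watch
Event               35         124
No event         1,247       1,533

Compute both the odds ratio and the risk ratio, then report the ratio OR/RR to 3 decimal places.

0.951

Reading the table with exposure as columns: a = 35 (Watch area, case), b = 1247 (Watch area, non-case), c = 124 (No watch, case), d = 1533.
OR = (35·1533)/(1247·124) = 53655/154628 = 0.34699
Risk in exposed = 35/1282 = 0.02730; risk in unexposed = 124/1657 = 0.07483; RR = 0.36482
OR/RR = 0.34699 / 0.36482 = 0.95113
The outcome is rare in both groups, so OR ≈ RR (ratio near 1).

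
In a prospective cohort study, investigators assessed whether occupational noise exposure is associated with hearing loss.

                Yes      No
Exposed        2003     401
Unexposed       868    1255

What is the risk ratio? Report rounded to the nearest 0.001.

Cells: a = 2003, b = 401, c = 868, d = 1255.
Risk in exposed = 2003/2404 = 0.83319; risk in unexposed = 868/2123 = 0.40886.
RR = 0.83319 / 0.40886 = 2.03787
The risk among the exposed is 2.04 times that among the unexposed.

2.038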